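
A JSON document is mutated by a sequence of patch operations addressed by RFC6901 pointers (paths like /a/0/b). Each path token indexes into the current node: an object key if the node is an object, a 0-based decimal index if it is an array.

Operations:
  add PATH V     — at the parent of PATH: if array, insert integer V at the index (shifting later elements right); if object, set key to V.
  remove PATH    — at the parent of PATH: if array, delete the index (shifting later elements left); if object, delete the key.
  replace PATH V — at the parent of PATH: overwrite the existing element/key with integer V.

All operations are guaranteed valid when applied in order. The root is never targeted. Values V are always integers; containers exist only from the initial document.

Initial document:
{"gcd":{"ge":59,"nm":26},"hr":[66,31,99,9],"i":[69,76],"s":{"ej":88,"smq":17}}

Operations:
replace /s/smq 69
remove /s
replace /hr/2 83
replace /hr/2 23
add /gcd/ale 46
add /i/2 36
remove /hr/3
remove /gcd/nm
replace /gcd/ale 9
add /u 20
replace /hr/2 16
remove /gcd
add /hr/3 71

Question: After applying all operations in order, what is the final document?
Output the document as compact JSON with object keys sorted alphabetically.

Answer: {"hr":[66,31,16,71],"i":[69,76,36],"u":20}

Derivation:
After op 1 (replace /s/smq 69): {"gcd":{"ge":59,"nm":26},"hr":[66,31,99,9],"i":[69,76],"s":{"ej":88,"smq":69}}
After op 2 (remove /s): {"gcd":{"ge":59,"nm":26},"hr":[66,31,99,9],"i":[69,76]}
After op 3 (replace /hr/2 83): {"gcd":{"ge":59,"nm":26},"hr":[66,31,83,9],"i":[69,76]}
After op 4 (replace /hr/2 23): {"gcd":{"ge":59,"nm":26},"hr":[66,31,23,9],"i":[69,76]}
After op 5 (add /gcd/ale 46): {"gcd":{"ale":46,"ge":59,"nm":26},"hr":[66,31,23,9],"i":[69,76]}
After op 6 (add /i/2 36): {"gcd":{"ale":46,"ge":59,"nm":26},"hr":[66,31,23,9],"i":[69,76,36]}
After op 7 (remove /hr/3): {"gcd":{"ale":46,"ge":59,"nm":26},"hr":[66,31,23],"i":[69,76,36]}
After op 8 (remove /gcd/nm): {"gcd":{"ale":46,"ge":59},"hr":[66,31,23],"i":[69,76,36]}
After op 9 (replace /gcd/ale 9): {"gcd":{"ale":9,"ge":59},"hr":[66,31,23],"i":[69,76,36]}
After op 10 (add /u 20): {"gcd":{"ale":9,"ge":59},"hr":[66,31,23],"i":[69,76,36],"u":20}
After op 11 (replace /hr/2 16): {"gcd":{"ale":9,"ge":59},"hr":[66,31,16],"i":[69,76,36],"u":20}
After op 12 (remove /gcd): {"hr":[66,31,16],"i":[69,76,36],"u":20}
After op 13 (add /hr/3 71): {"hr":[66,31,16,71],"i":[69,76,36],"u":20}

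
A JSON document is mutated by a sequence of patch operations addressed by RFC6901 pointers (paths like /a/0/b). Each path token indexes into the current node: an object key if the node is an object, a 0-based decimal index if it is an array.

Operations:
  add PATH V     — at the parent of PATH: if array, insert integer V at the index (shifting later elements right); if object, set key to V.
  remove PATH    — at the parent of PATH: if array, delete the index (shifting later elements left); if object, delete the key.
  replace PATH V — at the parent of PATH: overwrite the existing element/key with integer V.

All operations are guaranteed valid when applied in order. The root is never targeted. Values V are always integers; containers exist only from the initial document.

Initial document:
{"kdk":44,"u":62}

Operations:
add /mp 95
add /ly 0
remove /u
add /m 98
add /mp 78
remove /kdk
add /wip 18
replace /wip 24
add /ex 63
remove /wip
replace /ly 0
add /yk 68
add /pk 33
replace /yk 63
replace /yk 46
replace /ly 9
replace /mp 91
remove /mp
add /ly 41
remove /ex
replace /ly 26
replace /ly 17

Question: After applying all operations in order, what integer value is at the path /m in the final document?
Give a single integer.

After op 1 (add /mp 95): {"kdk":44,"mp":95,"u":62}
After op 2 (add /ly 0): {"kdk":44,"ly":0,"mp":95,"u":62}
After op 3 (remove /u): {"kdk":44,"ly":0,"mp":95}
After op 4 (add /m 98): {"kdk":44,"ly":0,"m":98,"mp":95}
After op 5 (add /mp 78): {"kdk":44,"ly":0,"m":98,"mp":78}
After op 6 (remove /kdk): {"ly":0,"m":98,"mp":78}
After op 7 (add /wip 18): {"ly":0,"m":98,"mp":78,"wip":18}
After op 8 (replace /wip 24): {"ly":0,"m":98,"mp":78,"wip":24}
After op 9 (add /ex 63): {"ex":63,"ly":0,"m":98,"mp":78,"wip":24}
After op 10 (remove /wip): {"ex":63,"ly":0,"m":98,"mp":78}
After op 11 (replace /ly 0): {"ex":63,"ly":0,"m":98,"mp":78}
After op 12 (add /yk 68): {"ex":63,"ly":0,"m":98,"mp":78,"yk":68}
After op 13 (add /pk 33): {"ex":63,"ly":0,"m":98,"mp":78,"pk":33,"yk":68}
After op 14 (replace /yk 63): {"ex":63,"ly":0,"m":98,"mp":78,"pk":33,"yk":63}
After op 15 (replace /yk 46): {"ex":63,"ly":0,"m":98,"mp":78,"pk":33,"yk":46}
After op 16 (replace /ly 9): {"ex":63,"ly":9,"m":98,"mp":78,"pk":33,"yk":46}
After op 17 (replace /mp 91): {"ex":63,"ly":9,"m":98,"mp":91,"pk":33,"yk":46}
After op 18 (remove /mp): {"ex":63,"ly":9,"m":98,"pk":33,"yk":46}
After op 19 (add /ly 41): {"ex":63,"ly":41,"m":98,"pk":33,"yk":46}
After op 20 (remove /ex): {"ly":41,"m":98,"pk":33,"yk":46}
After op 21 (replace /ly 26): {"ly":26,"m":98,"pk":33,"yk":46}
After op 22 (replace /ly 17): {"ly":17,"m":98,"pk":33,"yk":46}
Value at /m: 98

Answer: 98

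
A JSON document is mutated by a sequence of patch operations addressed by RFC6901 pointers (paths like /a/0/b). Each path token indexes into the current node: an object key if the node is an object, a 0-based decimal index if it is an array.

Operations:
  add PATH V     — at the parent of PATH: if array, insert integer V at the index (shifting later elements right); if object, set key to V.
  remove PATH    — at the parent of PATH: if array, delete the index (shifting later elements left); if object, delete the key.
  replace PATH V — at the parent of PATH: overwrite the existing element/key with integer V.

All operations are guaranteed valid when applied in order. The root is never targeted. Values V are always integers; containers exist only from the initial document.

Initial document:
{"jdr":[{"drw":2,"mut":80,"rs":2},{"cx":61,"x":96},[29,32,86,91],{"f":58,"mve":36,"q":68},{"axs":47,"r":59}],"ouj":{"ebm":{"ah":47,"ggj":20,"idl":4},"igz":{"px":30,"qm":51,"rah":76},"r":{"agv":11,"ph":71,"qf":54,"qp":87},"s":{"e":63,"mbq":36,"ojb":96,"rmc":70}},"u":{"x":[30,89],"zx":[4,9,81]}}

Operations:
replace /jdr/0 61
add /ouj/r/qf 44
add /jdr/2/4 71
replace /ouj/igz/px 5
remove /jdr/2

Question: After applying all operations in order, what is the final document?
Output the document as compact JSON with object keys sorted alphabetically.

Answer: {"jdr":[61,{"cx":61,"x":96},{"f":58,"mve":36,"q":68},{"axs":47,"r":59}],"ouj":{"ebm":{"ah":47,"ggj":20,"idl":4},"igz":{"px":5,"qm":51,"rah":76},"r":{"agv":11,"ph":71,"qf":44,"qp":87},"s":{"e":63,"mbq":36,"ojb":96,"rmc":70}},"u":{"x":[30,89],"zx":[4,9,81]}}

Derivation:
After op 1 (replace /jdr/0 61): {"jdr":[61,{"cx":61,"x":96},[29,32,86,91],{"f":58,"mve":36,"q":68},{"axs":47,"r":59}],"ouj":{"ebm":{"ah":47,"ggj":20,"idl":4},"igz":{"px":30,"qm":51,"rah":76},"r":{"agv":11,"ph":71,"qf":54,"qp":87},"s":{"e":63,"mbq":36,"ojb":96,"rmc":70}},"u":{"x":[30,89],"zx":[4,9,81]}}
After op 2 (add /ouj/r/qf 44): {"jdr":[61,{"cx":61,"x":96},[29,32,86,91],{"f":58,"mve":36,"q":68},{"axs":47,"r":59}],"ouj":{"ebm":{"ah":47,"ggj":20,"idl":4},"igz":{"px":30,"qm":51,"rah":76},"r":{"agv":11,"ph":71,"qf":44,"qp":87},"s":{"e":63,"mbq":36,"ojb":96,"rmc":70}},"u":{"x":[30,89],"zx":[4,9,81]}}
After op 3 (add /jdr/2/4 71): {"jdr":[61,{"cx":61,"x":96},[29,32,86,91,71],{"f":58,"mve":36,"q":68},{"axs":47,"r":59}],"ouj":{"ebm":{"ah":47,"ggj":20,"idl":4},"igz":{"px":30,"qm":51,"rah":76},"r":{"agv":11,"ph":71,"qf":44,"qp":87},"s":{"e":63,"mbq":36,"ojb":96,"rmc":70}},"u":{"x":[30,89],"zx":[4,9,81]}}
After op 4 (replace /ouj/igz/px 5): {"jdr":[61,{"cx":61,"x":96},[29,32,86,91,71],{"f":58,"mve":36,"q":68},{"axs":47,"r":59}],"ouj":{"ebm":{"ah":47,"ggj":20,"idl":4},"igz":{"px":5,"qm":51,"rah":76},"r":{"agv":11,"ph":71,"qf":44,"qp":87},"s":{"e":63,"mbq":36,"ojb":96,"rmc":70}},"u":{"x":[30,89],"zx":[4,9,81]}}
After op 5 (remove /jdr/2): {"jdr":[61,{"cx":61,"x":96},{"f":58,"mve":36,"q":68},{"axs":47,"r":59}],"ouj":{"ebm":{"ah":47,"ggj":20,"idl":4},"igz":{"px":5,"qm":51,"rah":76},"r":{"agv":11,"ph":71,"qf":44,"qp":87},"s":{"e":63,"mbq":36,"ojb":96,"rmc":70}},"u":{"x":[30,89],"zx":[4,9,81]}}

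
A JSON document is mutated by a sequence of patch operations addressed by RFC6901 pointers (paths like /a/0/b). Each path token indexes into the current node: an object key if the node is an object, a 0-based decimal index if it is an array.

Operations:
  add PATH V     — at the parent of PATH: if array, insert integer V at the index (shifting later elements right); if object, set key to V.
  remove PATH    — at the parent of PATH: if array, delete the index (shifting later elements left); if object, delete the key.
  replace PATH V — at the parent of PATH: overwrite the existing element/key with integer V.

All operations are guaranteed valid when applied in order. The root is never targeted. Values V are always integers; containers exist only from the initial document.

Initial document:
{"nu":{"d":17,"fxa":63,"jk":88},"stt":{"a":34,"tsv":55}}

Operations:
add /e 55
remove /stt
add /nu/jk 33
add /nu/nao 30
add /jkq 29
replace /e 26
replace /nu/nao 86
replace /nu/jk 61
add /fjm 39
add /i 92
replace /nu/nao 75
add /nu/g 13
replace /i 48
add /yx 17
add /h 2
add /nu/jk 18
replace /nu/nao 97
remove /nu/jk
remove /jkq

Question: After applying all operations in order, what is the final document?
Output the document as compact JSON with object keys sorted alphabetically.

After op 1 (add /e 55): {"e":55,"nu":{"d":17,"fxa":63,"jk":88},"stt":{"a":34,"tsv":55}}
After op 2 (remove /stt): {"e":55,"nu":{"d":17,"fxa":63,"jk":88}}
After op 3 (add /nu/jk 33): {"e":55,"nu":{"d":17,"fxa":63,"jk":33}}
After op 4 (add /nu/nao 30): {"e":55,"nu":{"d":17,"fxa":63,"jk":33,"nao":30}}
After op 5 (add /jkq 29): {"e":55,"jkq":29,"nu":{"d":17,"fxa":63,"jk":33,"nao":30}}
After op 6 (replace /e 26): {"e":26,"jkq":29,"nu":{"d":17,"fxa":63,"jk":33,"nao":30}}
After op 7 (replace /nu/nao 86): {"e":26,"jkq":29,"nu":{"d":17,"fxa":63,"jk":33,"nao":86}}
After op 8 (replace /nu/jk 61): {"e":26,"jkq":29,"nu":{"d":17,"fxa":63,"jk":61,"nao":86}}
After op 9 (add /fjm 39): {"e":26,"fjm":39,"jkq":29,"nu":{"d":17,"fxa":63,"jk":61,"nao":86}}
After op 10 (add /i 92): {"e":26,"fjm":39,"i":92,"jkq":29,"nu":{"d":17,"fxa":63,"jk":61,"nao":86}}
After op 11 (replace /nu/nao 75): {"e":26,"fjm":39,"i":92,"jkq":29,"nu":{"d":17,"fxa":63,"jk":61,"nao":75}}
After op 12 (add /nu/g 13): {"e":26,"fjm":39,"i":92,"jkq":29,"nu":{"d":17,"fxa":63,"g":13,"jk":61,"nao":75}}
After op 13 (replace /i 48): {"e":26,"fjm":39,"i":48,"jkq":29,"nu":{"d":17,"fxa":63,"g":13,"jk":61,"nao":75}}
After op 14 (add /yx 17): {"e":26,"fjm":39,"i":48,"jkq":29,"nu":{"d":17,"fxa":63,"g":13,"jk":61,"nao":75},"yx":17}
After op 15 (add /h 2): {"e":26,"fjm":39,"h":2,"i":48,"jkq":29,"nu":{"d":17,"fxa":63,"g":13,"jk":61,"nao":75},"yx":17}
After op 16 (add /nu/jk 18): {"e":26,"fjm":39,"h":2,"i":48,"jkq":29,"nu":{"d":17,"fxa":63,"g":13,"jk":18,"nao":75},"yx":17}
After op 17 (replace /nu/nao 97): {"e":26,"fjm":39,"h":2,"i":48,"jkq":29,"nu":{"d":17,"fxa":63,"g":13,"jk":18,"nao":97},"yx":17}
After op 18 (remove /nu/jk): {"e":26,"fjm":39,"h":2,"i":48,"jkq":29,"nu":{"d":17,"fxa":63,"g":13,"nao":97},"yx":17}
After op 19 (remove /jkq): {"e":26,"fjm":39,"h":2,"i":48,"nu":{"d":17,"fxa":63,"g":13,"nao":97},"yx":17}

Answer: {"e":26,"fjm":39,"h":2,"i":48,"nu":{"d":17,"fxa":63,"g":13,"nao":97},"yx":17}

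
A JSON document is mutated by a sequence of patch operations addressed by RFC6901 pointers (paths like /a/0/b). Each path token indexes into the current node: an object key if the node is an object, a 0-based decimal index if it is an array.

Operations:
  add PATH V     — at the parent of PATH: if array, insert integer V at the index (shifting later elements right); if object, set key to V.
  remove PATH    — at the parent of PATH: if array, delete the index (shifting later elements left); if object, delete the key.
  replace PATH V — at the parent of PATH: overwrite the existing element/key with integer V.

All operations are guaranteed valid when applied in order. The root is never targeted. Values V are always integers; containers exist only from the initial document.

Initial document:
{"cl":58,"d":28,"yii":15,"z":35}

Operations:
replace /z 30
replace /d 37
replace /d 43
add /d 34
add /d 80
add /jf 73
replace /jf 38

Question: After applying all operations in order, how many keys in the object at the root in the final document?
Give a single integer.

After op 1 (replace /z 30): {"cl":58,"d":28,"yii":15,"z":30}
After op 2 (replace /d 37): {"cl":58,"d":37,"yii":15,"z":30}
After op 3 (replace /d 43): {"cl":58,"d":43,"yii":15,"z":30}
After op 4 (add /d 34): {"cl":58,"d":34,"yii":15,"z":30}
After op 5 (add /d 80): {"cl":58,"d":80,"yii":15,"z":30}
After op 6 (add /jf 73): {"cl":58,"d":80,"jf":73,"yii":15,"z":30}
After op 7 (replace /jf 38): {"cl":58,"d":80,"jf":38,"yii":15,"z":30}
Size at the root: 5

Answer: 5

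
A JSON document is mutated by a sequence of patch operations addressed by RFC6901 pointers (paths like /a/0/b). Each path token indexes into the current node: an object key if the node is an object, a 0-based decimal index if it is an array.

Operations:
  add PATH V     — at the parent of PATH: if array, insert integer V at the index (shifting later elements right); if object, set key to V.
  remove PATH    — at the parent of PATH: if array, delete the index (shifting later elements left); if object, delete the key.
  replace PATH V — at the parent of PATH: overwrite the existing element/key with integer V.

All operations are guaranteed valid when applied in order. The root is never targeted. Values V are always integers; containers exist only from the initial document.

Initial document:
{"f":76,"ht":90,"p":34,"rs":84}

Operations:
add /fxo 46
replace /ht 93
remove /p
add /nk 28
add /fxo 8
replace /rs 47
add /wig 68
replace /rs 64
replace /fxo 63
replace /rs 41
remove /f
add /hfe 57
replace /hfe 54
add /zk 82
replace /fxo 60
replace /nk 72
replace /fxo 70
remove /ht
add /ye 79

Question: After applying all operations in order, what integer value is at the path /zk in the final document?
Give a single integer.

Answer: 82

Derivation:
After op 1 (add /fxo 46): {"f":76,"fxo":46,"ht":90,"p":34,"rs":84}
After op 2 (replace /ht 93): {"f":76,"fxo":46,"ht":93,"p":34,"rs":84}
After op 3 (remove /p): {"f":76,"fxo":46,"ht":93,"rs":84}
After op 4 (add /nk 28): {"f":76,"fxo":46,"ht":93,"nk":28,"rs":84}
After op 5 (add /fxo 8): {"f":76,"fxo":8,"ht":93,"nk":28,"rs":84}
After op 6 (replace /rs 47): {"f":76,"fxo":8,"ht":93,"nk":28,"rs":47}
After op 7 (add /wig 68): {"f":76,"fxo":8,"ht":93,"nk":28,"rs":47,"wig":68}
After op 8 (replace /rs 64): {"f":76,"fxo":8,"ht":93,"nk":28,"rs":64,"wig":68}
After op 9 (replace /fxo 63): {"f":76,"fxo":63,"ht":93,"nk":28,"rs":64,"wig":68}
After op 10 (replace /rs 41): {"f":76,"fxo":63,"ht":93,"nk":28,"rs":41,"wig":68}
After op 11 (remove /f): {"fxo":63,"ht":93,"nk":28,"rs":41,"wig":68}
After op 12 (add /hfe 57): {"fxo":63,"hfe":57,"ht":93,"nk":28,"rs":41,"wig":68}
After op 13 (replace /hfe 54): {"fxo":63,"hfe":54,"ht":93,"nk":28,"rs":41,"wig":68}
After op 14 (add /zk 82): {"fxo":63,"hfe":54,"ht":93,"nk":28,"rs":41,"wig":68,"zk":82}
After op 15 (replace /fxo 60): {"fxo":60,"hfe":54,"ht":93,"nk":28,"rs":41,"wig":68,"zk":82}
After op 16 (replace /nk 72): {"fxo":60,"hfe":54,"ht":93,"nk":72,"rs":41,"wig":68,"zk":82}
After op 17 (replace /fxo 70): {"fxo":70,"hfe":54,"ht":93,"nk":72,"rs":41,"wig":68,"zk":82}
After op 18 (remove /ht): {"fxo":70,"hfe":54,"nk":72,"rs":41,"wig":68,"zk":82}
After op 19 (add /ye 79): {"fxo":70,"hfe":54,"nk":72,"rs":41,"wig":68,"ye":79,"zk":82}
Value at /zk: 82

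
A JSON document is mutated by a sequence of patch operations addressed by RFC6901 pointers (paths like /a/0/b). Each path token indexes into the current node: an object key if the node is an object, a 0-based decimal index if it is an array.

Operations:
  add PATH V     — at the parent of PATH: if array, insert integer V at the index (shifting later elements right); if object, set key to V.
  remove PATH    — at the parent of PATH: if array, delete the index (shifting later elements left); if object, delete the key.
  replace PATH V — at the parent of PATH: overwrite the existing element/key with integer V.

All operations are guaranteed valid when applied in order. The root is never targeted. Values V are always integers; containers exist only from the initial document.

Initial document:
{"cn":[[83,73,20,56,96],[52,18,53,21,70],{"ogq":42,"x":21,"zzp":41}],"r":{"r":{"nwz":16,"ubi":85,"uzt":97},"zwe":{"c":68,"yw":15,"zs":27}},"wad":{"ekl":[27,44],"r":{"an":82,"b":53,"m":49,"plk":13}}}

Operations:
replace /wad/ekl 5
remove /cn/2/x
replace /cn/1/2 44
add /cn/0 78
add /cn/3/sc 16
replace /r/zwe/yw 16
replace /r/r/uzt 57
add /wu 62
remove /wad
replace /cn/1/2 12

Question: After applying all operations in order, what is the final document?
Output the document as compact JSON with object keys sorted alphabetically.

After op 1 (replace /wad/ekl 5): {"cn":[[83,73,20,56,96],[52,18,53,21,70],{"ogq":42,"x":21,"zzp":41}],"r":{"r":{"nwz":16,"ubi":85,"uzt":97},"zwe":{"c":68,"yw":15,"zs":27}},"wad":{"ekl":5,"r":{"an":82,"b":53,"m":49,"plk":13}}}
After op 2 (remove /cn/2/x): {"cn":[[83,73,20,56,96],[52,18,53,21,70],{"ogq":42,"zzp":41}],"r":{"r":{"nwz":16,"ubi":85,"uzt":97},"zwe":{"c":68,"yw":15,"zs":27}},"wad":{"ekl":5,"r":{"an":82,"b":53,"m":49,"plk":13}}}
After op 3 (replace /cn/1/2 44): {"cn":[[83,73,20,56,96],[52,18,44,21,70],{"ogq":42,"zzp":41}],"r":{"r":{"nwz":16,"ubi":85,"uzt":97},"zwe":{"c":68,"yw":15,"zs":27}},"wad":{"ekl":5,"r":{"an":82,"b":53,"m":49,"plk":13}}}
After op 4 (add /cn/0 78): {"cn":[78,[83,73,20,56,96],[52,18,44,21,70],{"ogq":42,"zzp":41}],"r":{"r":{"nwz":16,"ubi":85,"uzt":97},"zwe":{"c":68,"yw":15,"zs":27}},"wad":{"ekl":5,"r":{"an":82,"b":53,"m":49,"plk":13}}}
After op 5 (add /cn/3/sc 16): {"cn":[78,[83,73,20,56,96],[52,18,44,21,70],{"ogq":42,"sc":16,"zzp":41}],"r":{"r":{"nwz":16,"ubi":85,"uzt":97},"zwe":{"c":68,"yw":15,"zs":27}},"wad":{"ekl":5,"r":{"an":82,"b":53,"m":49,"plk":13}}}
After op 6 (replace /r/zwe/yw 16): {"cn":[78,[83,73,20,56,96],[52,18,44,21,70],{"ogq":42,"sc":16,"zzp":41}],"r":{"r":{"nwz":16,"ubi":85,"uzt":97},"zwe":{"c":68,"yw":16,"zs":27}},"wad":{"ekl":5,"r":{"an":82,"b":53,"m":49,"plk":13}}}
After op 7 (replace /r/r/uzt 57): {"cn":[78,[83,73,20,56,96],[52,18,44,21,70],{"ogq":42,"sc":16,"zzp":41}],"r":{"r":{"nwz":16,"ubi":85,"uzt":57},"zwe":{"c":68,"yw":16,"zs":27}},"wad":{"ekl":5,"r":{"an":82,"b":53,"m":49,"plk":13}}}
After op 8 (add /wu 62): {"cn":[78,[83,73,20,56,96],[52,18,44,21,70],{"ogq":42,"sc":16,"zzp":41}],"r":{"r":{"nwz":16,"ubi":85,"uzt":57},"zwe":{"c":68,"yw":16,"zs":27}},"wad":{"ekl":5,"r":{"an":82,"b":53,"m":49,"plk":13}},"wu":62}
After op 9 (remove /wad): {"cn":[78,[83,73,20,56,96],[52,18,44,21,70],{"ogq":42,"sc":16,"zzp":41}],"r":{"r":{"nwz":16,"ubi":85,"uzt":57},"zwe":{"c":68,"yw":16,"zs":27}},"wu":62}
After op 10 (replace /cn/1/2 12): {"cn":[78,[83,73,12,56,96],[52,18,44,21,70],{"ogq":42,"sc":16,"zzp":41}],"r":{"r":{"nwz":16,"ubi":85,"uzt":57},"zwe":{"c":68,"yw":16,"zs":27}},"wu":62}

Answer: {"cn":[78,[83,73,12,56,96],[52,18,44,21,70],{"ogq":42,"sc":16,"zzp":41}],"r":{"r":{"nwz":16,"ubi":85,"uzt":57},"zwe":{"c":68,"yw":16,"zs":27}},"wu":62}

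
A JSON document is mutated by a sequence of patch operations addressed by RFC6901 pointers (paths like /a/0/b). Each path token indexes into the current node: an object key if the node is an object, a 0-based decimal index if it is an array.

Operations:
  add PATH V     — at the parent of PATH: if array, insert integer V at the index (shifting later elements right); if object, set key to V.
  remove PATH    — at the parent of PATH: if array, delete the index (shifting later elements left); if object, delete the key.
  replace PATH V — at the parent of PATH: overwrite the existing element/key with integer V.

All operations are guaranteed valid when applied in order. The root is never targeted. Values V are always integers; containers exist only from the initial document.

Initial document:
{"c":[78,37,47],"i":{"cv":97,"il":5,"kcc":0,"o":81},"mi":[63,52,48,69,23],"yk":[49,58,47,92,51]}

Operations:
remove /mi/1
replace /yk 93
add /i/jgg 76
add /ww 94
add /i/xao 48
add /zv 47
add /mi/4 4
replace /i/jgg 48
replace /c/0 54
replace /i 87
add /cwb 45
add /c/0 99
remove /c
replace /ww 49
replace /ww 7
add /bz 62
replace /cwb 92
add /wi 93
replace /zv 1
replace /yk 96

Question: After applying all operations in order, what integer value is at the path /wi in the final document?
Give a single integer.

Answer: 93

Derivation:
After op 1 (remove /mi/1): {"c":[78,37,47],"i":{"cv":97,"il":5,"kcc":0,"o":81},"mi":[63,48,69,23],"yk":[49,58,47,92,51]}
After op 2 (replace /yk 93): {"c":[78,37,47],"i":{"cv":97,"il":5,"kcc":0,"o":81},"mi":[63,48,69,23],"yk":93}
After op 3 (add /i/jgg 76): {"c":[78,37,47],"i":{"cv":97,"il":5,"jgg":76,"kcc":0,"o":81},"mi":[63,48,69,23],"yk":93}
After op 4 (add /ww 94): {"c":[78,37,47],"i":{"cv":97,"il":5,"jgg":76,"kcc":0,"o":81},"mi":[63,48,69,23],"ww":94,"yk":93}
After op 5 (add /i/xao 48): {"c":[78,37,47],"i":{"cv":97,"il":5,"jgg":76,"kcc":0,"o":81,"xao":48},"mi":[63,48,69,23],"ww":94,"yk":93}
After op 6 (add /zv 47): {"c":[78,37,47],"i":{"cv":97,"il":5,"jgg":76,"kcc":0,"o":81,"xao":48},"mi":[63,48,69,23],"ww":94,"yk":93,"zv":47}
After op 7 (add /mi/4 4): {"c":[78,37,47],"i":{"cv":97,"il":5,"jgg":76,"kcc":0,"o":81,"xao":48},"mi":[63,48,69,23,4],"ww":94,"yk":93,"zv":47}
After op 8 (replace /i/jgg 48): {"c":[78,37,47],"i":{"cv":97,"il":5,"jgg":48,"kcc":0,"o":81,"xao":48},"mi":[63,48,69,23,4],"ww":94,"yk":93,"zv":47}
After op 9 (replace /c/0 54): {"c":[54,37,47],"i":{"cv":97,"il":5,"jgg":48,"kcc":0,"o":81,"xao":48},"mi":[63,48,69,23,4],"ww":94,"yk":93,"zv":47}
After op 10 (replace /i 87): {"c":[54,37,47],"i":87,"mi":[63,48,69,23,4],"ww":94,"yk":93,"zv":47}
After op 11 (add /cwb 45): {"c":[54,37,47],"cwb":45,"i":87,"mi":[63,48,69,23,4],"ww":94,"yk":93,"zv":47}
After op 12 (add /c/0 99): {"c":[99,54,37,47],"cwb":45,"i":87,"mi":[63,48,69,23,4],"ww":94,"yk":93,"zv":47}
After op 13 (remove /c): {"cwb":45,"i":87,"mi":[63,48,69,23,4],"ww":94,"yk":93,"zv":47}
After op 14 (replace /ww 49): {"cwb":45,"i":87,"mi":[63,48,69,23,4],"ww":49,"yk":93,"zv":47}
After op 15 (replace /ww 7): {"cwb":45,"i":87,"mi":[63,48,69,23,4],"ww":7,"yk":93,"zv":47}
After op 16 (add /bz 62): {"bz":62,"cwb":45,"i":87,"mi":[63,48,69,23,4],"ww":7,"yk":93,"zv":47}
After op 17 (replace /cwb 92): {"bz":62,"cwb":92,"i":87,"mi":[63,48,69,23,4],"ww":7,"yk":93,"zv":47}
After op 18 (add /wi 93): {"bz":62,"cwb":92,"i":87,"mi":[63,48,69,23,4],"wi":93,"ww":7,"yk":93,"zv":47}
After op 19 (replace /zv 1): {"bz":62,"cwb":92,"i":87,"mi":[63,48,69,23,4],"wi":93,"ww":7,"yk":93,"zv":1}
After op 20 (replace /yk 96): {"bz":62,"cwb":92,"i":87,"mi":[63,48,69,23,4],"wi":93,"ww":7,"yk":96,"zv":1}
Value at /wi: 93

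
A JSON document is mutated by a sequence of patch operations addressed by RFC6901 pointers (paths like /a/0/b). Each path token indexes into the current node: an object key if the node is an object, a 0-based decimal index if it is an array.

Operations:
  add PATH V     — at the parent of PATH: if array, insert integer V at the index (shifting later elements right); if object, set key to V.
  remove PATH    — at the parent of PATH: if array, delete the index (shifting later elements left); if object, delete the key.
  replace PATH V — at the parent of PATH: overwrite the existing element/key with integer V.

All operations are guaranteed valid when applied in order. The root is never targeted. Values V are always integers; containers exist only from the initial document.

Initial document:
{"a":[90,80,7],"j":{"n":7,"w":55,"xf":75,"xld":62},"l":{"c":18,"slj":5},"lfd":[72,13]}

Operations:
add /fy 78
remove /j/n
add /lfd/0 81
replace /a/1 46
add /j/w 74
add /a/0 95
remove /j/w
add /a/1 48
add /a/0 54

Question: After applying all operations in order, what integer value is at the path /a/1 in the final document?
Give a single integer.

After op 1 (add /fy 78): {"a":[90,80,7],"fy":78,"j":{"n":7,"w":55,"xf":75,"xld":62},"l":{"c":18,"slj":5},"lfd":[72,13]}
After op 2 (remove /j/n): {"a":[90,80,7],"fy":78,"j":{"w":55,"xf":75,"xld":62},"l":{"c":18,"slj":5},"lfd":[72,13]}
After op 3 (add /lfd/0 81): {"a":[90,80,7],"fy":78,"j":{"w":55,"xf":75,"xld":62},"l":{"c":18,"slj":5},"lfd":[81,72,13]}
After op 4 (replace /a/1 46): {"a":[90,46,7],"fy":78,"j":{"w":55,"xf":75,"xld":62},"l":{"c":18,"slj":5},"lfd":[81,72,13]}
After op 5 (add /j/w 74): {"a":[90,46,7],"fy":78,"j":{"w":74,"xf":75,"xld":62},"l":{"c":18,"slj":5},"lfd":[81,72,13]}
After op 6 (add /a/0 95): {"a":[95,90,46,7],"fy":78,"j":{"w":74,"xf":75,"xld":62},"l":{"c":18,"slj":5},"lfd":[81,72,13]}
After op 7 (remove /j/w): {"a":[95,90,46,7],"fy":78,"j":{"xf":75,"xld":62},"l":{"c":18,"slj":5},"lfd":[81,72,13]}
After op 8 (add /a/1 48): {"a":[95,48,90,46,7],"fy":78,"j":{"xf":75,"xld":62},"l":{"c":18,"slj":5},"lfd":[81,72,13]}
After op 9 (add /a/0 54): {"a":[54,95,48,90,46,7],"fy":78,"j":{"xf":75,"xld":62},"l":{"c":18,"slj":5},"lfd":[81,72,13]}
Value at /a/1: 95

Answer: 95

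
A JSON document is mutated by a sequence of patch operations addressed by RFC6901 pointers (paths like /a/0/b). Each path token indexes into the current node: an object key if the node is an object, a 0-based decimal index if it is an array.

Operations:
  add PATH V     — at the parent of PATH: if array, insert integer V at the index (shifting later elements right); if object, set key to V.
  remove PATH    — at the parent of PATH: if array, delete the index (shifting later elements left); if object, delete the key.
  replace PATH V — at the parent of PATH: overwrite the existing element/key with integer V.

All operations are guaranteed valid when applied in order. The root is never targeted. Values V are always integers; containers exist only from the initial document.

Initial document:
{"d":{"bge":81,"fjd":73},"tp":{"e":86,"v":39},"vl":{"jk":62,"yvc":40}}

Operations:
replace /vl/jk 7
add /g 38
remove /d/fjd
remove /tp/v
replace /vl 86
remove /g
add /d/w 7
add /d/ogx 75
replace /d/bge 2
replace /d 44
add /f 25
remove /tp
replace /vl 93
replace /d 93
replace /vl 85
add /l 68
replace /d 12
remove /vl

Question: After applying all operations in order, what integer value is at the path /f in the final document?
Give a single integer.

After op 1 (replace /vl/jk 7): {"d":{"bge":81,"fjd":73},"tp":{"e":86,"v":39},"vl":{"jk":7,"yvc":40}}
After op 2 (add /g 38): {"d":{"bge":81,"fjd":73},"g":38,"tp":{"e":86,"v":39},"vl":{"jk":7,"yvc":40}}
After op 3 (remove /d/fjd): {"d":{"bge":81},"g":38,"tp":{"e":86,"v":39},"vl":{"jk":7,"yvc":40}}
After op 4 (remove /tp/v): {"d":{"bge":81},"g":38,"tp":{"e":86},"vl":{"jk":7,"yvc":40}}
After op 5 (replace /vl 86): {"d":{"bge":81},"g":38,"tp":{"e":86},"vl":86}
After op 6 (remove /g): {"d":{"bge":81},"tp":{"e":86},"vl":86}
After op 7 (add /d/w 7): {"d":{"bge":81,"w":7},"tp":{"e":86},"vl":86}
After op 8 (add /d/ogx 75): {"d":{"bge":81,"ogx":75,"w":7},"tp":{"e":86},"vl":86}
After op 9 (replace /d/bge 2): {"d":{"bge":2,"ogx":75,"w":7},"tp":{"e":86},"vl":86}
After op 10 (replace /d 44): {"d":44,"tp":{"e":86},"vl":86}
After op 11 (add /f 25): {"d":44,"f":25,"tp":{"e":86},"vl":86}
After op 12 (remove /tp): {"d":44,"f":25,"vl":86}
After op 13 (replace /vl 93): {"d":44,"f":25,"vl":93}
After op 14 (replace /d 93): {"d":93,"f":25,"vl":93}
After op 15 (replace /vl 85): {"d":93,"f":25,"vl":85}
After op 16 (add /l 68): {"d":93,"f":25,"l":68,"vl":85}
After op 17 (replace /d 12): {"d":12,"f":25,"l":68,"vl":85}
After op 18 (remove /vl): {"d":12,"f":25,"l":68}
Value at /f: 25

Answer: 25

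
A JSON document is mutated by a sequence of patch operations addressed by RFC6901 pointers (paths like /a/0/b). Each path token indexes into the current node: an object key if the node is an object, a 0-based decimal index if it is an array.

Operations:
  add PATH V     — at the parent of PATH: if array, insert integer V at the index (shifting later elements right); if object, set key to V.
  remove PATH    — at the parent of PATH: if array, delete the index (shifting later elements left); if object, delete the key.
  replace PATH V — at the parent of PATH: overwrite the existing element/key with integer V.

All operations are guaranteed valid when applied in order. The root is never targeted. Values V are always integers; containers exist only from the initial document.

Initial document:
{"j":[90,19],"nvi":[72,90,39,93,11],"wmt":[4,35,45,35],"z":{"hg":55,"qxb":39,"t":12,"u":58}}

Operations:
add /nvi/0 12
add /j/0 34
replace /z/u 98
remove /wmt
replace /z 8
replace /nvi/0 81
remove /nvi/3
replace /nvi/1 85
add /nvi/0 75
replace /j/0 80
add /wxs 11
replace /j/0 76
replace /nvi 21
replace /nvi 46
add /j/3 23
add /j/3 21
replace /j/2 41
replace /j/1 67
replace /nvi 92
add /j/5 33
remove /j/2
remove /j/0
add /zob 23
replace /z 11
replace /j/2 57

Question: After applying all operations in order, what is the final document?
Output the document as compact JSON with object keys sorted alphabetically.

Answer: {"j":[67,21,57,33],"nvi":92,"wxs":11,"z":11,"zob":23}

Derivation:
After op 1 (add /nvi/0 12): {"j":[90,19],"nvi":[12,72,90,39,93,11],"wmt":[4,35,45,35],"z":{"hg":55,"qxb":39,"t":12,"u":58}}
After op 2 (add /j/0 34): {"j":[34,90,19],"nvi":[12,72,90,39,93,11],"wmt":[4,35,45,35],"z":{"hg":55,"qxb":39,"t":12,"u":58}}
After op 3 (replace /z/u 98): {"j":[34,90,19],"nvi":[12,72,90,39,93,11],"wmt":[4,35,45,35],"z":{"hg":55,"qxb":39,"t":12,"u":98}}
After op 4 (remove /wmt): {"j":[34,90,19],"nvi":[12,72,90,39,93,11],"z":{"hg":55,"qxb":39,"t":12,"u":98}}
After op 5 (replace /z 8): {"j":[34,90,19],"nvi":[12,72,90,39,93,11],"z":8}
After op 6 (replace /nvi/0 81): {"j":[34,90,19],"nvi":[81,72,90,39,93,11],"z":8}
After op 7 (remove /nvi/3): {"j":[34,90,19],"nvi":[81,72,90,93,11],"z":8}
After op 8 (replace /nvi/1 85): {"j":[34,90,19],"nvi":[81,85,90,93,11],"z":8}
After op 9 (add /nvi/0 75): {"j":[34,90,19],"nvi":[75,81,85,90,93,11],"z":8}
After op 10 (replace /j/0 80): {"j":[80,90,19],"nvi":[75,81,85,90,93,11],"z":8}
After op 11 (add /wxs 11): {"j":[80,90,19],"nvi":[75,81,85,90,93,11],"wxs":11,"z":8}
After op 12 (replace /j/0 76): {"j":[76,90,19],"nvi":[75,81,85,90,93,11],"wxs":11,"z":8}
After op 13 (replace /nvi 21): {"j":[76,90,19],"nvi":21,"wxs":11,"z":8}
After op 14 (replace /nvi 46): {"j":[76,90,19],"nvi":46,"wxs":11,"z":8}
After op 15 (add /j/3 23): {"j":[76,90,19,23],"nvi":46,"wxs":11,"z":8}
After op 16 (add /j/3 21): {"j":[76,90,19,21,23],"nvi":46,"wxs":11,"z":8}
After op 17 (replace /j/2 41): {"j":[76,90,41,21,23],"nvi":46,"wxs":11,"z":8}
After op 18 (replace /j/1 67): {"j":[76,67,41,21,23],"nvi":46,"wxs":11,"z":8}
After op 19 (replace /nvi 92): {"j":[76,67,41,21,23],"nvi":92,"wxs":11,"z":8}
After op 20 (add /j/5 33): {"j":[76,67,41,21,23,33],"nvi":92,"wxs":11,"z":8}
After op 21 (remove /j/2): {"j":[76,67,21,23,33],"nvi":92,"wxs":11,"z":8}
After op 22 (remove /j/0): {"j":[67,21,23,33],"nvi":92,"wxs":11,"z":8}
After op 23 (add /zob 23): {"j":[67,21,23,33],"nvi":92,"wxs":11,"z":8,"zob":23}
After op 24 (replace /z 11): {"j":[67,21,23,33],"nvi":92,"wxs":11,"z":11,"zob":23}
After op 25 (replace /j/2 57): {"j":[67,21,57,33],"nvi":92,"wxs":11,"z":11,"zob":23}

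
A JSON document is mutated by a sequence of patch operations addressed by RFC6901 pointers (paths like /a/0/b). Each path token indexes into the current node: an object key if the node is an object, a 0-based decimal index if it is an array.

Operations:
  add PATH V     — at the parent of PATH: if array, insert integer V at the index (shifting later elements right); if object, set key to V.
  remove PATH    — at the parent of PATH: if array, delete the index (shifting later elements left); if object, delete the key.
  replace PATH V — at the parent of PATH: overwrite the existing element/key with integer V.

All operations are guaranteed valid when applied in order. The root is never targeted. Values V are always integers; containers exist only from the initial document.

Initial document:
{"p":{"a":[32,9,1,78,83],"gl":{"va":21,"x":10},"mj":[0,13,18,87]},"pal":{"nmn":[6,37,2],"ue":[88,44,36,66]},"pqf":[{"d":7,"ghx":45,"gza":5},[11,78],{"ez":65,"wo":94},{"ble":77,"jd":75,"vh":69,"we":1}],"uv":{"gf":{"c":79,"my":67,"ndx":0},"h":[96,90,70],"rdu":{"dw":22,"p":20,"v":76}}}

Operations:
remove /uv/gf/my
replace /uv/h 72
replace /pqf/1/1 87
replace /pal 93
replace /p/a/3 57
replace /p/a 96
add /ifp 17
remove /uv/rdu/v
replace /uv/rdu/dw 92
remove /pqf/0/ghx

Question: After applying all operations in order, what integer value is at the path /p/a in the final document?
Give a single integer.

After op 1 (remove /uv/gf/my): {"p":{"a":[32,9,1,78,83],"gl":{"va":21,"x":10},"mj":[0,13,18,87]},"pal":{"nmn":[6,37,2],"ue":[88,44,36,66]},"pqf":[{"d":7,"ghx":45,"gza":5},[11,78],{"ez":65,"wo":94},{"ble":77,"jd":75,"vh":69,"we":1}],"uv":{"gf":{"c":79,"ndx":0},"h":[96,90,70],"rdu":{"dw":22,"p":20,"v":76}}}
After op 2 (replace /uv/h 72): {"p":{"a":[32,9,1,78,83],"gl":{"va":21,"x":10},"mj":[0,13,18,87]},"pal":{"nmn":[6,37,2],"ue":[88,44,36,66]},"pqf":[{"d":7,"ghx":45,"gza":5},[11,78],{"ez":65,"wo":94},{"ble":77,"jd":75,"vh":69,"we":1}],"uv":{"gf":{"c":79,"ndx":0},"h":72,"rdu":{"dw":22,"p":20,"v":76}}}
After op 3 (replace /pqf/1/1 87): {"p":{"a":[32,9,1,78,83],"gl":{"va":21,"x":10},"mj":[0,13,18,87]},"pal":{"nmn":[6,37,2],"ue":[88,44,36,66]},"pqf":[{"d":7,"ghx":45,"gza":5},[11,87],{"ez":65,"wo":94},{"ble":77,"jd":75,"vh":69,"we":1}],"uv":{"gf":{"c":79,"ndx":0},"h":72,"rdu":{"dw":22,"p":20,"v":76}}}
After op 4 (replace /pal 93): {"p":{"a":[32,9,1,78,83],"gl":{"va":21,"x":10},"mj":[0,13,18,87]},"pal":93,"pqf":[{"d":7,"ghx":45,"gza":5},[11,87],{"ez":65,"wo":94},{"ble":77,"jd":75,"vh":69,"we":1}],"uv":{"gf":{"c":79,"ndx":0},"h":72,"rdu":{"dw":22,"p":20,"v":76}}}
After op 5 (replace /p/a/3 57): {"p":{"a":[32,9,1,57,83],"gl":{"va":21,"x":10},"mj":[0,13,18,87]},"pal":93,"pqf":[{"d":7,"ghx":45,"gza":5},[11,87],{"ez":65,"wo":94},{"ble":77,"jd":75,"vh":69,"we":1}],"uv":{"gf":{"c":79,"ndx":0},"h":72,"rdu":{"dw":22,"p":20,"v":76}}}
After op 6 (replace /p/a 96): {"p":{"a":96,"gl":{"va":21,"x":10},"mj":[0,13,18,87]},"pal":93,"pqf":[{"d":7,"ghx":45,"gza":5},[11,87],{"ez":65,"wo":94},{"ble":77,"jd":75,"vh":69,"we":1}],"uv":{"gf":{"c":79,"ndx":0},"h":72,"rdu":{"dw":22,"p":20,"v":76}}}
After op 7 (add /ifp 17): {"ifp":17,"p":{"a":96,"gl":{"va":21,"x":10},"mj":[0,13,18,87]},"pal":93,"pqf":[{"d":7,"ghx":45,"gza":5},[11,87],{"ez":65,"wo":94},{"ble":77,"jd":75,"vh":69,"we":1}],"uv":{"gf":{"c":79,"ndx":0},"h":72,"rdu":{"dw":22,"p":20,"v":76}}}
After op 8 (remove /uv/rdu/v): {"ifp":17,"p":{"a":96,"gl":{"va":21,"x":10},"mj":[0,13,18,87]},"pal":93,"pqf":[{"d":7,"ghx":45,"gza":5},[11,87],{"ez":65,"wo":94},{"ble":77,"jd":75,"vh":69,"we":1}],"uv":{"gf":{"c":79,"ndx":0},"h":72,"rdu":{"dw":22,"p":20}}}
After op 9 (replace /uv/rdu/dw 92): {"ifp":17,"p":{"a":96,"gl":{"va":21,"x":10},"mj":[0,13,18,87]},"pal":93,"pqf":[{"d":7,"ghx":45,"gza":5},[11,87],{"ez":65,"wo":94},{"ble":77,"jd":75,"vh":69,"we":1}],"uv":{"gf":{"c":79,"ndx":0},"h":72,"rdu":{"dw":92,"p":20}}}
After op 10 (remove /pqf/0/ghx): {"ifp":17,"p":{"a":96,"gl":{"va":21,"x":10},"mj":[0,13,18,87]},"pal":93,"pqf":[{"d":7,"gza":5},[11,87],{"ez":65,"wo":94},{"ble":77,"jd":75,"vh":69,"we":1}],"uv":{"gf":{"c":79,"ndx":0},"h":72,"rdu":{"dw":92,"p":20}}}
Value at /p/a: 96

Answer: 96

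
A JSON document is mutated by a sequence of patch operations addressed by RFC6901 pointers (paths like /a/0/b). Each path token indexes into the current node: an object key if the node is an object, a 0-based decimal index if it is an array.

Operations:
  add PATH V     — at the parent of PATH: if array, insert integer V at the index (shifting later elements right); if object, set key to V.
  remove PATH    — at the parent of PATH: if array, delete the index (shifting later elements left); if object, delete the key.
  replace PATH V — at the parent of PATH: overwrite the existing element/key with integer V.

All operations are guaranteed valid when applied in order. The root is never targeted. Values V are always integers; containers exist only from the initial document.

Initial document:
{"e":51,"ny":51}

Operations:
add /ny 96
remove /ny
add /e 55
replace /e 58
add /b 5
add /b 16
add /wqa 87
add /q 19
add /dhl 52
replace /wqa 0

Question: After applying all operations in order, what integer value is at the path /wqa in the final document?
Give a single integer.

After op 1 (add /ny 96): {"e":51,"ny":96}
After op 2 (remove /ny): {"e":51}
After op 3 (add /e 55): {"e":55}
After op 4 (replace /e 58): {"e":58}
After op 5 (add /b 5): {"b":5,"e":58}
After op 6 (add /b 16): {"b":16,"e":58}
After op 7 (add /wqa 87): {"b":16,"e":58,"wqa":87}
After op 8 (add /q 19): {"b":16,"e":58,"q":19,"wqa":87}
After op 9 (add /dhl 52): {"b":16,"dhl":52,"e":58,"q":19,"wqa":87}
After op 10 (replace /wqa 0): {"b":16,"dhl":52,"e":58,"q":19,"wqa":0}
Value at /wqa: 0

Answer: 0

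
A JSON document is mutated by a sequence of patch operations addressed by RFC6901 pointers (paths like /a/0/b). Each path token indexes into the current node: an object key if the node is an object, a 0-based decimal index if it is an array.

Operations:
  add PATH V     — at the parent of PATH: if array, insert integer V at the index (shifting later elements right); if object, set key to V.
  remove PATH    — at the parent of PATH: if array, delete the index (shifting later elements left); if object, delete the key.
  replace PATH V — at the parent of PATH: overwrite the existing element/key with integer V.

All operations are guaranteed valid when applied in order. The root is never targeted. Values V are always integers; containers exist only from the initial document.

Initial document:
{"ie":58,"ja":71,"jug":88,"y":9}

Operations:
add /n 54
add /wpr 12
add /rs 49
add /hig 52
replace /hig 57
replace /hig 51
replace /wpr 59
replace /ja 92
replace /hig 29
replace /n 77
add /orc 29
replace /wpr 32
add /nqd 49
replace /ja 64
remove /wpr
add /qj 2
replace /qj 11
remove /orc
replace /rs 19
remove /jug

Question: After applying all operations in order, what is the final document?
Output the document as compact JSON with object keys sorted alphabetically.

After op 1 (add /n 54): {"ie":58,"ja":71,"jug":88,"n":54,"y":9}
After op 2 (add /wpr 12): {"ie":58,"ja":71,"jug":88,"n":54,"wpr":12,"y":9}
After op 3 (add /rs 49): {"ie":58,"ja":71,"jug":88,"n":54,"rs":49,"wpr":12,"y":9}
After op 4 (add /hig 52): {"hig":52,"ie":58,"ja":71,"jug":88,"n":54,"rs":49,"wpr":12,"y":9}
After op 5 (replace /hig 57): {"hig":57,"ie":58,"ja":71,"jug":88,"n":54,"rs":49,"wpr":12,"y":9}
After op 6 (replace /hig 51): {"hig":51,"ie":58,"ja":71,"jug":88,"n":54,"rs":49,"wpr":12,"y":9}
After op 7 (replace /wpr 59): {"hig":51,"ie":58,"ja":71,"jug":88,"n":54,"rs":49,"wpr":59,"y":9}
After op 8 (replace /ja 92): {"hig":51,"ie":58,"ja":92,"jug":88,"n":54,"rs":49,"wpr":59,"y":9}
After op 9 (replace /hig 29): {"hig":29,"ie":58,"ja":92,"jug":88,"n":54,"rs":49,"wpr":59,"y":9}
After op 10 (replace /n 77): {"hig":29,"ie":58,"ja":92,"jug":88,"n":77,"rs":49,"wpr":59,"y":9}
After op 11 (add /orc 29): {"hig":29,"ie":58,"ja":92,"jug":88,"n":77,"orc":29,"rs":49,"wpr":59,"y":9}
After op 12 (replace /wpr 32): {"hig":29,"ie":58,"ja":92,"jug":88,"n":77,"orc":29,"rs":49,"wpr":32,"y":9}
After op 13 (add /nqd 49): {"hig":29,"ie":58,"ja":92,"jug":88,"n":77,"nqd":49,"orc":29,"rs":49,"wpr":32,"y":9}
After op 14 (replace /ja 64): {"hig":29,"ie":58,"ja":64,"jug":88,"n":77,"nqd":49,"orc":29,"rs":49,"wpr":32,"y":9}
After op 15 (remove /wpr): {"hig":29,"ie":58,"ja":64,"jug":88,"n":77,"nqd":49,"orc":29,"rs":49,"y":9}
After op 16 (add /qj 2): {"hig":29,"ie":58,"ja":64,"jug":88,"n":77,"nqd":49,"orc":29,"qj":2,"rs":49,"y":9}
After op 17 (replace /qj 11): {"hig":29,"ie":58,"ja":64,"jug":88,"n":77,"nqd":49,"orc":29,"qj":11,"rs":49,"y":9}
After op 18 (remove /orc): {"hig":29,"ie":58,"ja":64,"jug":88,"n":77,"nqd":49,"qj":11,"rs":49,"y":9}
After op 19 (replace /rs 19): {"hig":29,"ie":58,"ja":64,"jug":88,"n":77,"nqd":49,"qj":11,"rs":19,"y":9}
After op 20 (remove /jug): {"hig":29,"ie":58,"ja":64,"n":77,"nqd":49,"qj":11,"rs":19,"y":9}

Answer: {"hig":29,"ie":58,"ja":64,"n":77,"nqd":49,"qj":11,"rs":19,"y":9}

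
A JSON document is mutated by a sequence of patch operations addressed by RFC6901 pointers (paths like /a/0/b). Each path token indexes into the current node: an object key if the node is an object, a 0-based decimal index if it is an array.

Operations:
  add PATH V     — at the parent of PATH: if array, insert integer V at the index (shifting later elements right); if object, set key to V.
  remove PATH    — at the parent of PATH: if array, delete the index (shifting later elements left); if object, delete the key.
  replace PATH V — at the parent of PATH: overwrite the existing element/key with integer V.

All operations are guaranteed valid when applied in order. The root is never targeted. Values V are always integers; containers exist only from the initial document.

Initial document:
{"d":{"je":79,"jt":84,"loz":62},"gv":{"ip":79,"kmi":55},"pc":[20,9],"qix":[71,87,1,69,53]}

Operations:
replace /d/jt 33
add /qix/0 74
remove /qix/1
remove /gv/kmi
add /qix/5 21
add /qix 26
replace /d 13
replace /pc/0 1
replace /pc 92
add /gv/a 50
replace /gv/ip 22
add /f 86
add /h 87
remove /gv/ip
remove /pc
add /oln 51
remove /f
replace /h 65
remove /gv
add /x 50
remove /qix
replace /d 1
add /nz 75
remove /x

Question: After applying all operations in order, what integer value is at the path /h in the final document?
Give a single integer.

After op 1 (replace /d/jt 33): {"d":{"je":79,"jt":33,"loz":62},"gv":{"ip":79,"kmi":55},"pc":[20,9],"qix":[71,87,1,69,53]}
After op 2 (add /qix/0 74): {"d":{"je":79,"jt":33,"loz":62},"gv":{"ip":79,"kmi":55},"pc":[20,9],"qix":[74,71,87,1,69,53]}
After op 3 (remove /qix/1): {"d":{"je":79,"jt":33,"loz":62},"gv":{"ip":79,"kmi":55},"pc":[20,9],"qix":[74,87,1,69,53]}
After op 4 (remove /gv/kmi): {"d":{"je":79,"jt":33,"loz":62},"gv":{"ip":79},"pc":[20,9],"qix":[74,87,1,69,53]}
After op 5 (add /qix/5 21): {"d":{"je":79,"jt":33,"loz":62},"gv":{"ip":79},"pc":[20,9],"qix":[74,87,1,69,53,21]}
After op 6 (add /qix 26): {"d":{"je":79,"jt":33,"loz":62},"gv":{"ip":79},"pc":[20,9],"qix":26}
After op 7 (replace /d 13): {"d":13,"gv":{"ip":79},"pc":[20,9],"qix":26}
After op 8 (replace /pc/0 1): {"d":13,"gv":{"ip":79},"pc":[1,9],"qix":26}
After op 9 (replace /pc 92): {"d":13,"gv":{"ip":79},"pc":92,"qix":26}
After op 10 (add /gv/a 50): {"d":13,"gv":{"a":50,"ip":79},"pc":92,"qix":26}
After op 11 (replace /gv/ip 22): {"d":13,"gv":{"a":50,"ip":22},"pc":92,"qix":26}
After op 12 (add /f 86): {"d":13,"f":86,"gv":{"a":50,"ip":22},"pc":92,"qix":26}
After op 13 (add /h 87): {"d":13,"f":86,"gv":{"a":50,"ip":22},"h":87,"pc":92,"qix":26}
After op 14 (remove /gv/ip): {"d":13,"f":86,"gv":{"a":50},"h":87,"pc":92,"qix":26}
After op 15 (remove /pc): {"d":13,"f":86,"gv":{"a":50},"h":87,"qix":26}
After op 16 (add /oln 51): {"d":13,"f":86,"gv":{"a":50},"h":87,"oln":51,"qix":26}
After op 17 (remove /f): {"d":13,"gv":{"a":50},"h":87,"oln":51,"qix":26}
After op 18 (replace /h 65): {"d":13,"gv":{"a":50},"h":65,"oln":51,"qix":26}
After op 19 (remove /gv): {"d":13,"h":65,"oln":51,"qix":26}
After op 20 (add /x 50): {"d":13,"h":65,"oln":51,"qix":26,"x":50}
After op 21 (remove /qix): {"d":13,"h":65,"oln":51,"x":50}
After op 22 (replace /d 1): {"d":1,"h":65,"oln":51,"x":50}
After op 23 (add /nz 75): {"d":1,"h":65,"nz":75,"oln":51,"x":50}
After op 24 (remove /x): {"d":1,"h":65,"nz":75,"oln":51}
Value at /h: 65

Answer: 65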